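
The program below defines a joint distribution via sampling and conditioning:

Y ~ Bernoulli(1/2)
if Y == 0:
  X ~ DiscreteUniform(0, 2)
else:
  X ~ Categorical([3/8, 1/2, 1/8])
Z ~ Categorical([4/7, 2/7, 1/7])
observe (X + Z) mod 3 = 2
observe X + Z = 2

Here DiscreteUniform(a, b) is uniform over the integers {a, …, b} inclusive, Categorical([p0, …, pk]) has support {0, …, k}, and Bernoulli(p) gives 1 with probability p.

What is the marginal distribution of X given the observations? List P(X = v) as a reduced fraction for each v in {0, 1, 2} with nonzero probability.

Enumerate traces; 6 have nonzero weight after conditioning:
  (Y=0, X=0, Z=2) weight 1/42
  (Y=0, X=1, Z=1) weight 1/21
  (Y=0, X=2, Z=0) weight 2/21
  (Y=1, X=0, Z=2) weight 3/112
  (Y=1, X=1, Z=1) weight 1/14
  (Y=1, X=2, Z=0) weight 1/28
Group by X:
  weight(X=0) = 17/336
  weight(X=1) = 5/42
  weight(X=2) = 11/84
Total weight = 17/336 + 5/42 + 11/84 = 101/336
P(X=0 | obs) = 17/336 / 101/336 = 17/101
P(X=1 | obs) = 5/42 / 101/336 = 40/101
P(X=2 | obs) = 11/84 / 101/336 = 44/101

P(X=0) = 17/101, P(X=1) = 40/101, P(X=2) = 44/101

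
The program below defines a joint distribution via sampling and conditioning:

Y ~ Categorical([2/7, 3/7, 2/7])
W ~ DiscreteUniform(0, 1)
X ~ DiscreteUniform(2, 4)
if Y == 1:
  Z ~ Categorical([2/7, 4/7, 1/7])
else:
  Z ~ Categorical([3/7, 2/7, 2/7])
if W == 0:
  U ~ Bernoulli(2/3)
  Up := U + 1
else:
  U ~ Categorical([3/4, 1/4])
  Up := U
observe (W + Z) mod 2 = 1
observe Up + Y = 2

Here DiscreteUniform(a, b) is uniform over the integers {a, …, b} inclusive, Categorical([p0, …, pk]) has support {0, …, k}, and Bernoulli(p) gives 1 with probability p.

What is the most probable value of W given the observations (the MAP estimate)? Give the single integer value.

argmax_v P(W = v | obs) = 1

Enumerate traces; 18 have nonzero weight after conditioning:
  (Y=0, W=0, X=2, Z=1, U=1) weight 4/441
  (Y=0, W=0, X=3, Z=1, U=1) weight 4/441
  (Y=0, W=0, X=4, Z=1, U=1) weight 4/441
  (Y=1, W=0, X=2, Z=1, U=0) weight 2/147
  (Y=1, W=0, X=3, Z=1, U=0) weight 2/147
  (Y=1, W=0, X=4, Z=1, U=0) weight 2/147
  (Y=1, W=1, X=2, Z=0, U=1) weight 1/196
  (Y=1, W=1, X=2, Z=2, U=1) weight 1/392
  … 10 more
Group by W:
  weight(W=0) = 10/147
  weight(W=1) = 39/392
Total weight = 10/147 + 39/392 = 197/1176
P(W=0 | obs) = 10/147 / 197/1176 = 80/197
P(W=1 | obs) = 39/392 / 197/1176 = 117/197
argmax = 1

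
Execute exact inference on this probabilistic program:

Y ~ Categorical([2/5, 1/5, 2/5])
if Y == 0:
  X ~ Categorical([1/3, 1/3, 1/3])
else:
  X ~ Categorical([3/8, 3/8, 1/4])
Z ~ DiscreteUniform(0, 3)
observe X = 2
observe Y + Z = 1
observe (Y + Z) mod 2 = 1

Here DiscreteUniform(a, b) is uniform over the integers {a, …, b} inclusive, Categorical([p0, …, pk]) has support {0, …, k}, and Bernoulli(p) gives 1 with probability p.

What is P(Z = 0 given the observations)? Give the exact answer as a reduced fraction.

P(Z = 0 | obs) = 3/11

Enumerate traces; 2 have nonzero weight after conditioning:
  (Y=0, X=2, Z=1) weight 1/30
  (Y=1, X=2, Z=0) weight 1/80
Group by Z:
  weight(Z=0) = 1/80
  weight(Z=1) = 1/30
Total weight = 1/80 + 1/30 = 11/240
P(Z=0 | obs) = 1/80 / 11/240 = 3/11
P(Z=1 | obs) = 1/30 / 11/240 = 8/11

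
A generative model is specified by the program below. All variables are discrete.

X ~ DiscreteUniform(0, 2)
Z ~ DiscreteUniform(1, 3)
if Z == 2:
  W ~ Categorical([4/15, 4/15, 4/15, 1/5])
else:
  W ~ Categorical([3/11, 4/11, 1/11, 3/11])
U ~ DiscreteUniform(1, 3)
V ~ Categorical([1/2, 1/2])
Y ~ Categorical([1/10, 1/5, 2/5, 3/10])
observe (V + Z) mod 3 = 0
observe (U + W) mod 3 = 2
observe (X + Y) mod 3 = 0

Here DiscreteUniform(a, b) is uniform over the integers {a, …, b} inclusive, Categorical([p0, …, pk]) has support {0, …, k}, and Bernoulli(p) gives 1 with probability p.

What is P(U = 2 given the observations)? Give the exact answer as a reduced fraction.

Enumerate traces; 32 have nonzero weight after conditioning:
  (X=0, Z=2, W=0, U=2, V=1, Y=0) weight 1/2025
  (X=0, Z=2, W=0, U=2, V=1, Y=3) weight 1/675
  (X=0, Z=2, W=1, U=1, V=1, Y=0) weight 1/2025
  (X=0, Z=2, W=1, U=1, V=1, Y=3) weight 1/675
  (X=0, Z=2, W=2, U=3, V=1, Y=0) weight 1/2025
  (X=0, Z=2, W=2, U=3, V=1, Y=3) weight 1/675
  (X=0, Z=2, W=3, U=2, V=1, Y=0) weight 1/2700
  (X=0, Z=2, W=3, U=2, V=1, Y=3) weight 1/900
  … 24 more
Group by U:
  weight(U=1) = 52/4455
  weight(U=2) = 167/8910
  weight(U=3) = 59/8910
Total weight = 52/4455 + 167/8910 + 59/8910 = 1/27
P(U=1 | obs) = 52/4455 / 1/27 = 52/165
P(U=2 | obs) = 167/8910 / 1/27 = 167/330
P(U=3 | obs) = 59/8910 / 1/27 = 59/330

P(U = 2 | obs) = 167/330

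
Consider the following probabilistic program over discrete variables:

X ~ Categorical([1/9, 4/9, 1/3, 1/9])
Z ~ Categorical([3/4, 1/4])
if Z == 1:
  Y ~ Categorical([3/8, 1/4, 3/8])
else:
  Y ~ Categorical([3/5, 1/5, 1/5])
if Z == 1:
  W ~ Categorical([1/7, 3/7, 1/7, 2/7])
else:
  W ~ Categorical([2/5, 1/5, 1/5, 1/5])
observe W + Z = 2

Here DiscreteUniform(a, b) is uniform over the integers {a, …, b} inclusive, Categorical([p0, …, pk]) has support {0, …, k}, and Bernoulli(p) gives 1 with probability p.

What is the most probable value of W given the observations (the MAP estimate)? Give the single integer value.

argmax_v P(W = v | obs) = 2

Enumerate traces; 24 have nonzero weight after conditioning:
  (X=0, Z=0, Y=0, W=2) weight 1/100
  (X=0, Z=0, Y=1, W=2) weight 1/300
  (X=0, Z=0, Y=2, W=2) weight 1/300
  (X=0, Z=1, Y=0, W=1) weight 1/224
  (X=0, Z=1, Y=1, W=1) weight 1/336
  (X=0, Z=1, Y=2, W=1) weight 1/224
  (X=1, Z=0, Y=0, W=2) weight 1/25
  (X=1, Z=0, Y=1, W=2) weight 1/75
  … 16 more
Group by W:
  weight(W=1) = 3/28
  weight(W=2) = 3/20
Total weight = 3/28 + 3/20 = 9/35
P(W=1 | obs) = 3/28 / 9/35 = 5/12
P(W=2 | obs) = 3/20 / 9/35 = 7/12
argmax = 2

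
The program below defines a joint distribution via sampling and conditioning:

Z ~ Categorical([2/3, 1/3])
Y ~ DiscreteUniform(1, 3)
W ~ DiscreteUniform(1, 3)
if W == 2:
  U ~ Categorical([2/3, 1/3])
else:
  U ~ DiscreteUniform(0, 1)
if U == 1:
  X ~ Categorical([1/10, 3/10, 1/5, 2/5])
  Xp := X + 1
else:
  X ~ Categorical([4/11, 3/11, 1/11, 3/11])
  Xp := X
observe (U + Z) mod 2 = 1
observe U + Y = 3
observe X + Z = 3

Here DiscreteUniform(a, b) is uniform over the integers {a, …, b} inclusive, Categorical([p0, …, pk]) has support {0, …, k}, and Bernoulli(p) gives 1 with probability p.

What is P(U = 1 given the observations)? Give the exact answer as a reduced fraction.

P(U = 1 | obs) = 176/201

Enumerate traces; 6 have nonzero weight after conditioning:
  (Z=0, Y=2, W=1, U=1, X=3) weight 2/135
  (Z=0, Y=2, W=2, U=1, X=3) weight 4/405
  (Z=0, Y=2, W=3, U=1, X=3) weight 2/135
  (Z=1, Y=3, W=1, U=0, X=2) weight 1/594
  (Z=1, Y=3, W=2, U=0, X=2) weight 2/891
  (Z=1, Y=3, W=3, U=0, X=2) weight 1/594
Group by U:
  weight(U=0) = 5/891
  weight(U=1) = 16/405
Total weight = 5/891 + 16/405 = 67/1485
P(U=0 | obs) = 5/891 / 67/1485 = 25/201
P(U=1 | obs) = 16/405 / 67/1485 = 176/201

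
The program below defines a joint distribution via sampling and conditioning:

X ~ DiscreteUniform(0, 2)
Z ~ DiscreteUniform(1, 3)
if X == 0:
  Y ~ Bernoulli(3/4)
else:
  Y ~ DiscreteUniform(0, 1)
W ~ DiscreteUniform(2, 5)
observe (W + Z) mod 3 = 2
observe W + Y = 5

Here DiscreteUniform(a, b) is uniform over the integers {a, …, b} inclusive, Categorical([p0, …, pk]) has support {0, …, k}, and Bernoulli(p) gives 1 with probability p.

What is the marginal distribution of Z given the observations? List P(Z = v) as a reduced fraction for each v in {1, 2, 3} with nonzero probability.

P(Z=1) = 7/12, P(Z=3) = 5/12

Enumerate traces; 6 have nonzero weight after conditioning:
  (X=0, Z=1, Y=1, W=4) weight 1/48
  (X=0, Z=3, Y=0, W=5) weight 1/144
  (X=1, Z=1, Y=1, W=4) weight 1/72
  (X=1, Z=3, Y=0, W=5) weight 1/72
  (X=2, Z=1, Y=1, W=4) weight 1/72
  (X=2, Z=3, Y=0, W=5) weight 1/72
Group by Z:
  weight(Z=1) = 7/144
  weight(Z=3) = 5/144
Total weight = 7/144 + 5/144 = 1/12
P(Z=1 | obs) = 7/144 / 1/12 = 7/12
P(Z=3 | obs) = 5/144 / 1/12 = 5/12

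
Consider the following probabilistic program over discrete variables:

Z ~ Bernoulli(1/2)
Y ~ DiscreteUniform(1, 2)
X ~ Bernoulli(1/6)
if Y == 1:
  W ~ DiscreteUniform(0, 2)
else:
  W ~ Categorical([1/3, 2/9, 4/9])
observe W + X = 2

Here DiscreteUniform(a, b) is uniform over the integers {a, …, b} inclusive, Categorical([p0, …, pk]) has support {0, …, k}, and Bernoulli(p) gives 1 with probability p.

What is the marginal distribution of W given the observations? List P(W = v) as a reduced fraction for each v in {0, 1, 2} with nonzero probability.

P(W=1) = 1/8, P(W=2) = 7/8

Enumerate traces; 8 have nonzero weight after conditioning:
  (Z=0, Y=1, X=0, W=2) weight 5/72
  (Z=0, Y=1, X=1, W=1) weight 1/72
  (Z=0, Y=2, X=0, W=2) weight 5/54
  (Z=0, Y=2, X=1, W=1) weight 1/108
  (Z=1, Y=1, X=0, W=2) weight 5/72
  (Z=1, Y=1, X=1, W=1) weight 1/72
  (Z=1, Y=2, X=0, W=2) weight 5/54
  (Z=1, Y=2, X=1, W=1) weight 1/108
Group by W:
  weight(W=1) = 5/108
  weight(W=2) = 35/108
Total weight = 5/108 + 35/108 = 10/27
P(W=1 | obs) = 5/108 / 10/27 = 1/8
P(W=2 | obs) = 35/108 / 10/27 = 7/8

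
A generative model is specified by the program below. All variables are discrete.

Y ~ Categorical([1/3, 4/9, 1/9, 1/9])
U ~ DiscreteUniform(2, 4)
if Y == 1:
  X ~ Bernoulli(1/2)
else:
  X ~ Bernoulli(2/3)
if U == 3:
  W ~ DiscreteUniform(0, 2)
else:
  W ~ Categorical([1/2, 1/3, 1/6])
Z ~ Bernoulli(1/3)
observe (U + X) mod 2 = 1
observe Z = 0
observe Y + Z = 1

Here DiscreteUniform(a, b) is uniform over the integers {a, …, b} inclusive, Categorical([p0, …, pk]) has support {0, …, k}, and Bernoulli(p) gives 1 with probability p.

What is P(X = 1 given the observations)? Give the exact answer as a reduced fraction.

Enumerate traces; 9 have nonzero weight after conditioning:
  (Y=1, U=2, X=1, W=0, Z=0) weight 2/81
  (Y=1, U=2, X=1, W=1, Z=0) weight 4/243
  (Y=1, U=2, X=1, W=2, Z=0) weight 2/243
  (Y=1, U=3, X=0, W=0, Z=0) weight 4/243
  (Y=1, U=3, X=0, W=1, Z=0) weight 4/243
  (Y=1, U=3, X=0, W=2, Z=0) weight 4/243
  (Y=1, U=4, X=1, W=0, Z=0) weight 2/81
  (Y=1, U=4, X=1, W=1, Z=0) weight 4/243
  … 1 more
Group by X:
  weight(X=0) = 4/81
  weight(X=1) = 8/81
Total weight = 4/81 + 8/81 = 4/27
P(X=0 | obs) = 4/81 / 4/27 = 1/3
P(X=1 | obs) = 8/81 / 4/27 = 2/3

P(X = 1 | obs) = 2/3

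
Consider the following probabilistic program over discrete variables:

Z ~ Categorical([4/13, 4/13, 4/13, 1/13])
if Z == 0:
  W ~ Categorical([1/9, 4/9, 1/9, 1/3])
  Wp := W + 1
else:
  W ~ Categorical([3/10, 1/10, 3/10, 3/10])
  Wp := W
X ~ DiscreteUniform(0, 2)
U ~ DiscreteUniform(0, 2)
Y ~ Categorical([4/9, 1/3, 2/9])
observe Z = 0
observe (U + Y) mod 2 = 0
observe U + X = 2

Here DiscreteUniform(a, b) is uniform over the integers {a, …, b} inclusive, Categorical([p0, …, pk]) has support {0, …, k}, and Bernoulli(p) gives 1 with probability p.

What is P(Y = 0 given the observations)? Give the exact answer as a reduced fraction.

Enumerate traces; 20 have nonzero weight after conditioning:
  (Z=0, W=0, X=0, U=2, Y=0) weight 16/9477
  (Z=0, W=0, X=0, U=2, Y=2) weight 8/9477
  (Z=0, W=0, X=1, U=1, Y=1) weight 4/3159
  (Z=0, W=0, X=2, U=0, Y=0) weight 16/9477
  (Z=0, W=0, X=2, U=0, Y=2) weight 8/9477
  (Z=0, W=1, X=0, U=2, Y=0) weight 64/9477
  (Z=0, W=1, X=0, U=2, Y=2) weight 32/9477
  (Z=0, W=1, X=1, U=1, Y=1) weight 16/3159
  … 12 more
Group by Y:
  weight(Y=0) = 32/1053
  weight(Y=1) = 4/351
  weight(Y=2) = 16/1053
Total weight = 32/1053 + 4/351 + 16/1053 = 20/351
P(Y=0 | obs) = 32/1053 / 20/351 = 8/15
P(Y=1 | obs) = 4/351 / 20/351 = 1/5
P(Y=2 | obs) = 16/1053 / 20/351 = 4/15

P(Y = 0 | obs) = 8/15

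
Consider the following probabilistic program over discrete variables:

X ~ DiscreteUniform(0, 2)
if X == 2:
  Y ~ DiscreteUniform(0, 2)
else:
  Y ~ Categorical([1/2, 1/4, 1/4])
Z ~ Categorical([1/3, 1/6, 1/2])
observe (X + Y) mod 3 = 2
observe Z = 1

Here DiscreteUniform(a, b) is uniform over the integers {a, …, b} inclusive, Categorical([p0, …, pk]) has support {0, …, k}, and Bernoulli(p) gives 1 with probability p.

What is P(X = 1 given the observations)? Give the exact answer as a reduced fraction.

Enumerate traces; 3 have nonzero weight after conditioning:
  (X=0, Y=2, Z=1) weight 1/72
  (X=1, Y=1, Z=1) weight 1/72
  (X=2, Y=0, Z=1) weight 1/54
Group by X:
  weight(X=0) = 1/72
  weight(X=1) = 1/72
  weight(X=2) = 1/54
Total weight = 1/72 + 1/72 + 1/54 = 5/108
P(X=0 | obs) = 1/72 / 5/108 = 3/10
P(X=1 | obs) = 1/72 / 5/108 = 3/10
P(X=2 | obs) = 1/54 / 5/108 = 2/5

P(X = 1 | obs) = 3/10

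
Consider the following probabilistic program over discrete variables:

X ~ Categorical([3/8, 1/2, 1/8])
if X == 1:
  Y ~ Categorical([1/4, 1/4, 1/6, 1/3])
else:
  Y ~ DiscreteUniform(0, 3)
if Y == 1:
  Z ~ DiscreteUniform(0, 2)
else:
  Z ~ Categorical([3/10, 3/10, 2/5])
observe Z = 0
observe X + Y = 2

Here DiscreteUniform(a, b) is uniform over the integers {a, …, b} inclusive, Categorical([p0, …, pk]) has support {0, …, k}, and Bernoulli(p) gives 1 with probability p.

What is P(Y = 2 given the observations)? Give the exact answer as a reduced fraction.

Enumerate traces; 3 have nonzero weight after conditioning:
  (X=0, Y=2, Z=0) weight 9/320
  (X=1, Y=1, Z=0) weight 1/24
  (X=2, Y=0, Z=0) weight 3/320
Group by Y:
  weight(Y=0) = 3/320
  weight(Y=1) = 1/24
  weight(Y=2) = 9/320
Total weight = 3/320 + 1/24 + 9/320 = 19/240
P(Y=0 | obs) = 3/320 / 19/240 = 9/76
P(Y=1 | obs) = 1/24 / 19/240 = 10/19
P(Y=2 | obs) = 9/320 / 19/240 = 27/76

P(Y = 2 | obs) = 27/76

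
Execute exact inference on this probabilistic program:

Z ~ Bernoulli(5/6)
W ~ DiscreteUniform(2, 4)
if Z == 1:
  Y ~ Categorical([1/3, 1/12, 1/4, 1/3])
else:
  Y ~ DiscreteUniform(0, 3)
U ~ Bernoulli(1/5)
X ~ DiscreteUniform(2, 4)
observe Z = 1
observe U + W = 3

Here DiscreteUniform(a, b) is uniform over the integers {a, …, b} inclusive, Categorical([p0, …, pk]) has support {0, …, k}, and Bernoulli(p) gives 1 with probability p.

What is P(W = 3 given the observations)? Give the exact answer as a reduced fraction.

Enumerate traces; 24 have nonzero weight after conditioning:
  (Z=1, W=2, Y=0, U=1, X=2) weight 1/162
  (Z=1, W=2, Y=0, U=1, X=3) weight 1/162
  (Z=1, W=2, Y=0, U=1, X=4) weight 1/162
  (Z=1, W=2, Y=1, U=1, X=2) weight 1/648
  (Z=1, W=2, Y=1, U=1, X=3) weight 1/648
  (Z=1, W=2, Y=1, U=1, X=4) weight 1/648
  (Z=1, W=2, Y=2, U=1, X=2) weight 1/216
  (Z=1, W=2, Y=2, U=1, X=3) weight 1/216
  (Z=1, W=3, Y=0, U=0, X=2) weight 2/81
  … 15 more
Group by W:
  weight(W=2) = 1/18
  weight(W=3) = 2/9
Total weight = 1/18 + 2/9 = 5/18
P(W=2 | obs) = 1/18 / 5/18 = 1/5
P(W=3 | obs) = 2/9 / 5/18 = 4/5

P(W = 3 | obs) = 4/5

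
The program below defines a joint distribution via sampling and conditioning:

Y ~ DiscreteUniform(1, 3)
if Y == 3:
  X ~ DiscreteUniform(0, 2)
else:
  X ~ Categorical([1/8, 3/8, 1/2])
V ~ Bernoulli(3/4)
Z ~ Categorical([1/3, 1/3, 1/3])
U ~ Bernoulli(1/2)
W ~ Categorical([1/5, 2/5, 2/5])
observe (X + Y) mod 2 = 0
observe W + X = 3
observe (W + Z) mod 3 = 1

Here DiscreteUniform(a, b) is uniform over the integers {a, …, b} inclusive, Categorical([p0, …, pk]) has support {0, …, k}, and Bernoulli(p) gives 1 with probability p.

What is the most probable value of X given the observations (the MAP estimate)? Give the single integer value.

argmax_v P(X = v | obs) = 1

Enumerate traces; 12 have nonzero weight after conditioning:
  (Y=1, X=1, V=0, Z=2, U=0, W=2) weight 1/480
  (Y=1, X=1, V=0, Z=2, U=1, W=2) weight 1/480
  (Y=1, X=1, V=1, Z=2, U=0, W=2) weight 1/160
  (Y=1, X=1, V=1, Z=2, U=1, W=2) weight 1/160
  (Y=2, X=2, V=0, Z=0, U=0, W=1) weight 1/360
  (Y=2, X=2, V=0, Z=0, U=1, W=1) weight 1/360
  (Y=2, X=2, V=1, Z=0, U=0, W=1) weight 1/120
  (Y=2, X=2, V=1, Z=0, U=1, W=1) weight 1/120
  … 4 more
Group by X:
  weight(X=1) = 17/540
  weight(X=2) = 1/45
Total weight = 17/540 + 1/45 = 29/540
P(X=1 | obs) = 17/540 / 29/540 = 17/29
P(X=2 | obs) = 1/45 / 29/540 = 12/29
argmax = 1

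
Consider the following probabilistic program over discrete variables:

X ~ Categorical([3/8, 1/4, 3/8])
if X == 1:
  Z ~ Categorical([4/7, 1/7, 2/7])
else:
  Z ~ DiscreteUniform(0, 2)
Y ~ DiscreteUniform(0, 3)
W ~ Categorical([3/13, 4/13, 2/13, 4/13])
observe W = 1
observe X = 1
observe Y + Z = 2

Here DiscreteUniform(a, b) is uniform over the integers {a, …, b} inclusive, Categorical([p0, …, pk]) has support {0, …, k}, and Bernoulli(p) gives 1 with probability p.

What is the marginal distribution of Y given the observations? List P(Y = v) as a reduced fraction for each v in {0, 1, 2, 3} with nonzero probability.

Enumerate traces; 3 have nonzero weight after conditioning:
  (X=1, Z=0, Y=2, W=1) weight 1/91
  (X=1, Z=1, Y=1, W=1) weight 1/364
  (X=1, Z=2, Y=0, W=1) weight 1/182
Group by Y:
  weight(Y=0) = 1/182
  weight(Y=1) = 1/364
  weight(Y=2) = 1/91
Total weight = 1/182 + 1/364 + 1/91 = 1/52
P(Y=0 | obs) = 1/182 / 1/52 = 2/7
P(Y=1 | obs) = 1/364 / 1/52 = 1/7
P(Y=2 | obs) = 1/91 / 1/52 = 4/7

P(Y=0) = 2/7, P(Y=1) = 1/7, P(Y=2) = 4/7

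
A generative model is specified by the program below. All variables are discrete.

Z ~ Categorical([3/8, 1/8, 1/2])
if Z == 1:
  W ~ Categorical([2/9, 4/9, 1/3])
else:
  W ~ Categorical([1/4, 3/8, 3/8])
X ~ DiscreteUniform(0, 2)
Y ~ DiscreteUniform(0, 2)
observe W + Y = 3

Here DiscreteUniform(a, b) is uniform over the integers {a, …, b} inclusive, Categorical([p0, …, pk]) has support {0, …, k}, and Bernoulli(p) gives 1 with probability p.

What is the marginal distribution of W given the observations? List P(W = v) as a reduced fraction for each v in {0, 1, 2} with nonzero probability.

Enumerate traces; 18 have nonzero weight after conditioning:
  (Z=0, W=1, X=0, Y=2) weight 1/64
  (Z=0, W=1, X=1, Y=2) weight 1/64
  (Z=0, W=1, X=2, Y=2) weight 1/64
  (Z=0, W=2, X=0, Y=1) weight 1/64
  (Z=0, W=2, X=1, Y=1) weight 1/64
  (Z=0, W=2, X=2, Y=1) weight 1/64
  (Z=1, W=1, X=0, Y=2) weight 1/162
  (Z=1, W=1, X=1, Y=2) weight 1/162
  … 10 more
Group by W:
  weight(W=1) = 221/1728
  weight(W=2) = 71/576
Total weight = 221/1728 + 71/576 = 217/864
P(W=1 | obs) = 221/1728 / 217/864 = 221/434
P(W=2 | obs) = 71/576 / 217/864 = 213/434

P(W=1) = 221/434, P(W=2) = 213/434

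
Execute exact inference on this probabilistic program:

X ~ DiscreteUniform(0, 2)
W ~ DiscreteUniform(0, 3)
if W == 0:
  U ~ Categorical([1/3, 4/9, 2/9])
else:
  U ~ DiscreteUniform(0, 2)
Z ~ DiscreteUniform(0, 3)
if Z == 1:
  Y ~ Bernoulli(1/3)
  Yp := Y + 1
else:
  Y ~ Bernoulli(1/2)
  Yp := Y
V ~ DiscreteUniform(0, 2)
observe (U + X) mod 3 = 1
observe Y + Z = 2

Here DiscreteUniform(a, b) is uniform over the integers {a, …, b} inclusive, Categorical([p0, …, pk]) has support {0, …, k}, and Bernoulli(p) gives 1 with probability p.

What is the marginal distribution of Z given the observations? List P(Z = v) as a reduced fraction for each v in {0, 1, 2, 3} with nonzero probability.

Enumerate traces; 72 have nonzero weight after conditioning:
  (X=0, W=0, U=1, Z=1, Y=1, V=0) weight 1/972
  (X=0, W=0, U=1, Z=1, Y=1, V=1) weight 1/972
  (X=0, W=0, U=1, Z=1, Y=1, V=2) weight 1/972
  (X=0, W=0, U=1, Z=2, Y=0, V=0) weight 1/648
  (X=0, W=0, U=1, Z=2, Y=0, V=1) weight 1/648
  (X=0, W=0, U=1, Z=2, Y=0, V=2) weight 1/648
  (X=0, W=1, U=1, Z=1, Y=1, V=0) weight 1/1296
  (X=0, W=1, U=1, Z=1, Y=1, V=1) weight 1/1296
  … 64 more
Group by Z:
  weight(Z=1) = 1/36
  weight(Z=2) = 1/24
Total weight = 1/36 + 1/24 = 5/72
P(Z=1 | obs) = 1/36 / 5/72 = 2/5
P(Z=2 | obs) = 1/24 / 5/72 = 3/5

P(Z=1) = 2/5, P(Z=2) = 3/5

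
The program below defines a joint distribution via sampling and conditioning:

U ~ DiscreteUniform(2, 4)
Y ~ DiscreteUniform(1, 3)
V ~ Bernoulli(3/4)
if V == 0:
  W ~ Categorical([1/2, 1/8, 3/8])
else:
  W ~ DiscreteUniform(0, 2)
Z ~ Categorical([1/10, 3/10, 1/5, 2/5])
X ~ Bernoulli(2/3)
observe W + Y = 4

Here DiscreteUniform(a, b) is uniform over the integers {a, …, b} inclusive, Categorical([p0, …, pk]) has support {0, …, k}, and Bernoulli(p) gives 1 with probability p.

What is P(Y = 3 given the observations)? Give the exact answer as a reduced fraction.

Enumerate traces; 96 have nonzero weight after conditioning:
  (U=2, Y=2, V=0, W=2, Z=0, X=0) weight 1/2880
  (U=2, Y=2, V=0, W=2, Z=0, X=1) weight 1/1440
  (U=2, Y=2, V=0, W=2, Z=1, X=0) weight 1/960
  (U=2, Y=2, V=0, W=2, Z=1, X=1) weight 1/480
  (U=2, Y=2, V=0, W=2, Z=2, X=0) weight 1/1440
  (U=2, Y=2, V=0, W=2, Z=2, X=1) weight 1/720
  (U=2, Y=2, V=0, W=2, Z=3, X=0) weight 1/720
  (U=2, Y=2, V=0, W=2, Z=3, X=1) weight 1/360
  (U=2, Y=3, V=0, W=1, Z=0, X=0) weight 1/8640
  … 87 more
Group by Y:
  weight(Y=2) = 11/96
  weight(Y=3) = 3/32
Total weight = 11/96 + 3/32 = 5/24
P(Y=2 | obs) = 11/96 / 5/24 = 11/20
P(Y=3 | obs) = 3/32 / 5/24 = 9/20

P(Y = 3 | obs) = 9/20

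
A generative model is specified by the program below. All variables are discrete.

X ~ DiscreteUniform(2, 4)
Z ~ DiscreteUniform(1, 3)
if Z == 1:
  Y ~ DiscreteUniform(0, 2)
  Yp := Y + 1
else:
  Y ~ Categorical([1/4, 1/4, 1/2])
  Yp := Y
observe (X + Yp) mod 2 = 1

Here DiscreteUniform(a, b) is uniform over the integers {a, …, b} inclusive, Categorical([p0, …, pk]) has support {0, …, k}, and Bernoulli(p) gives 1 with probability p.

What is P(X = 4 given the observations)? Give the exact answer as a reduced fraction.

P(X = 4 | obs) = 7/25

Enumerate traces; 13 have nonzero weight after conditioning:
  (X=2, Z=1, Y=0) weight 1/27
  (X=2, Z=1, Y=2) weight 1/27
  (X=2, Z=2, Y=1) weight 1/36
  (X=2, Z=3, Y=1) weight 1/36
  (X=3, Z=1, Y=1) weight 1/27
  (X=3, Z=2, Y=0) weight 1/36
  (X=3, Z=2, Y=2) weight 1/18
  (X=3, Z=3, Y=0) weight 1/36
  (X=4, Z=1, Y=0) weight 1/27
  … 4 more
Group by X:
  weight(X=2) = 7/54
  weight(X=3) = 11/54
  weight(X=4) = 7/54
Total weight = 7/54 + 11/54 + 7/54 = 25/54
P(X=2 | obs) = 7/54 / 25/54 = 7/25
P(X=3 | obs) = 11/54 / 25/54 = 11/25
P(X=4 | obs) = 7/54 / 25/54 = 7/25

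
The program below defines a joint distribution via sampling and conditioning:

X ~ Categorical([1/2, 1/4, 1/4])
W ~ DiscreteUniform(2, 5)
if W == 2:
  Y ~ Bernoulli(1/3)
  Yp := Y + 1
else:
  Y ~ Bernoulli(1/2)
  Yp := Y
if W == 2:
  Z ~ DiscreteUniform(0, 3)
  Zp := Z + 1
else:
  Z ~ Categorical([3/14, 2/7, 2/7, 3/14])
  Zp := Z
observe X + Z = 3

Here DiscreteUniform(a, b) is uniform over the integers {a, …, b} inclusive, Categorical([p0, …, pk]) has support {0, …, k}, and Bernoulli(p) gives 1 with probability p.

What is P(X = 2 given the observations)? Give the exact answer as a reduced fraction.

Enumerate traces; 24 have nonzero weight after conditioning:
  (X=0, W=2, Y=0, Z=3) weight 1/48
  (X=0, W=2, Y=1, Z=3) weight 1/96
  (X=0, W=3, Y=0, Z=3) weight 3/224
  (X=0, W=3, Y=1, Z=3) weight 3/224
  (X=0, W=4, Y=0, Z=3) weight 3/224
  (X=0, W=4, Y=1, Z=3) weight 3/224
  (X=0, W=5, Y=0, Z=3) weight 3/224
  (X=0, W=5, Y=1, Z=3) weight 3/224
  (X=1, W=2, Y=0, Z=2) weight 1/96
  (X=2, W=2, Y=0, Z=1) weight 1/96
  … 14 more
Group by X:
  weight(X=0) = 25/224
  weight(X=1) = 31/448
  weight(X=2) = 31/448
Total weight = 25/224 + 31/448 + 31/448 = 1/4
P(X=0 | obs) = 25/224 / 1/4 = 25/56
P(X=1 | obs) = 31/448 / 1/4 = 31/112
P(X=2 | obs) = 31/448 / 1/4 = 31/112

P(X = 2 | obs) = 31/112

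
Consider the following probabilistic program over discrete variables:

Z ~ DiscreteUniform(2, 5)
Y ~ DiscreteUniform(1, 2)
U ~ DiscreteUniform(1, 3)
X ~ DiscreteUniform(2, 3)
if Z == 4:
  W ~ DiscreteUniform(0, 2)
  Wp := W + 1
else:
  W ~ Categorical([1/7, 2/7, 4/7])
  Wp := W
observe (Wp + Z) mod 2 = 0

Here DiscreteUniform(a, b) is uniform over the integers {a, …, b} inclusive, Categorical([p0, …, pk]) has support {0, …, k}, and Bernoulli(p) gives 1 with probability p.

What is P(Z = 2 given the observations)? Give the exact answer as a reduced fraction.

Enumerate traces; 60 have nonzero weight after conditioning:
  (Z=2, Y=1, U=1, X=2, W=0) weight 1/336
  (Z=2, Y=1, U=1, X=2, W=2) weight 1/84
  (Z=2, Y=1, U=1, X=3, W=0) weight 1/336
  (Z=2, Y=1, U=1, X=3, W=2) weight 1/84
  (Z=2, Y=1, U=2, X=2, W=0) weight 1/336
  (Z=2, Y=1, U=2, X=2, W=2) weight 1/84
  (Z=2, Y=1, U=2, X=3, W=0) weight 1/336
  (Z=2, Y=1, U=2, X=3, W=2) weight 1/84
  (Z=3, Y=1, U=1, X=2, W=1) weight 1/168
  (Z=4, Y=1, U=1, X=2, W=1) weight 1/144
  … 50 more
Group by Z:
  weight(Z=2) = 5/28
  weight(Z=3) = 1/14
  weight(Z=4) = 1/12
  weight(Z=5) = 1/14
Total weight = 5/28 + 1/14 + 1/12 + 1/14 = 17/42
P(Z=2 | obs) = 5/28 / 17/42 = 15/34
P(Z=3 | obs) = 1/14 / 17/42 = 3/17
P(Z=4 | obs) = 1/12 / 17/42 = 7/34
P(Z=5 | obs) = 1/14 / 17/42 = 3/17

P(Z = 2 | obs) = 15/34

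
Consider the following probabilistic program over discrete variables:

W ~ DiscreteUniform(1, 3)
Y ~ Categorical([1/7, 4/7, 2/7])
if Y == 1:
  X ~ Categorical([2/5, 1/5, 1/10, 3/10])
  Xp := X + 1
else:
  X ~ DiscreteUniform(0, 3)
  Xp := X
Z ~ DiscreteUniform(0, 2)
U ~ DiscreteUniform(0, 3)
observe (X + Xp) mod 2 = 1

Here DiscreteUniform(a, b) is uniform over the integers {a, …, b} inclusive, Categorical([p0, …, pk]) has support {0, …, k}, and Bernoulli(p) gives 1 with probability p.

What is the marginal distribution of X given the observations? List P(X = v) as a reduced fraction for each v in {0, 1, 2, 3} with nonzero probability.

P(X=0) = 2/5, P(X=1) = 1/5, P(X=2) = 1/10, P(X=3) = 3/10

Enumerate traces; 144 have nonzero weight after conditioning:
  (W=1, Y=1, X=0, Z=0, U=0) weight 2/315
  (W=1, Y=1, X=0, Z=0, U=1) weight 2/315
  (W=1, Y=1, X=0, Z=0, U=2) weight 2/315
  (W=1, Y=1, X=0, Z=0, U=3) weight 2/315
  (W=1, Y=1, X=0, Z=1, U=0) weight 2/315
  (W=1, Y=1, X=0, Z=1, U=1) weight 2/315
  (W=1, Y=1, X=0, Z=1, U=2) weight 2/315
  (W=1, Y=1, X=0, Z=1, U=3) weight 2/315
  (W=1, Y=1, X=1, Z=0, U=0) weight 1/315
  (W=1, Y=1, X=2, Z=0, U=0) weight 1/630
  … 134 more
Group by X:
  weight(X=0) = 8/35
  weight(X=1) = 4/35
  weight(X=2) = 2/35
  weight(X=3) = 6/35
Total weight = 8/35 + 4/35 + 2/35 + 6/35 = 4/7
P(X=0 | obs) = 8/35 / 4/7 = 2/5
P(X=1 | obs) = 4/35 / 4/7 = 1/5
P(X=2 | obs) = 2/35 / 4/7 = 1/10
P(X=3 | obs) = 6/35 / 4/7 = 3/10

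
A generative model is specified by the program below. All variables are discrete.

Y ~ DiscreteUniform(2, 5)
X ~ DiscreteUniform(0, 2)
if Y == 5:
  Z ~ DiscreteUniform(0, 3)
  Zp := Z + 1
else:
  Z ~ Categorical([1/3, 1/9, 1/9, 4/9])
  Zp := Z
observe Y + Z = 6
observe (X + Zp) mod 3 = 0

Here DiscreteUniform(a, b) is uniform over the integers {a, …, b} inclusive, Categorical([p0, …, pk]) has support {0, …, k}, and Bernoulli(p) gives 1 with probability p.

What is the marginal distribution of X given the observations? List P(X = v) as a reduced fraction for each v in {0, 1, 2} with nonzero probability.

Enumerate traces; 3 have nonzero weight after conditioning:
  (Y=3, X=0, Z=3) weight 1/27
  (Y=4, X=1, Z=2) weight 1/108
  (Y=5, X=1, Z=1) weight 1/48
Group by X:
  weight(X=0) = 1/27
  weight(X=1) = 13/432
Total weight = 1/27 + 13/432 = 29/432
P(X=0 | obs) = 1/27 / 29/432 = 16/29
P(X=1 | obs) = 13/432 / 29/432 = 13/29

P(X=0) = 16/29, P(X=1) = 13/29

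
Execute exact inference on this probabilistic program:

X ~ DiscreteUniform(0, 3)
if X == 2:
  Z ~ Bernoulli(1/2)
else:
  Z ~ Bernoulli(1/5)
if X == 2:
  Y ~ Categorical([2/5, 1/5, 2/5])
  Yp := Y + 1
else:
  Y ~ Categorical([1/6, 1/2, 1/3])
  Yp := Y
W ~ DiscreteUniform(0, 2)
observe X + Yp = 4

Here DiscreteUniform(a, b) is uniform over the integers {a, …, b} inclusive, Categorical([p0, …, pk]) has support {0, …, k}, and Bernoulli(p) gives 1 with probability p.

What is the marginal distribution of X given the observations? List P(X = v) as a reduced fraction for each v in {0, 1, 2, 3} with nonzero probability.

Enumerate traces; 12 have nonzero weight after conditioning:
  (X=2, Z=0, Y=1, W=0) weight 1/120
  (X=2, Z=0, Y=1, W=1) weight 1/120
  (X=2, Z=0, Y=1, W=2) weight 1/120
  (X=2, Z=1, Y=1, W=0) weight 1/120
  (X=2, Z=1, Y=1, W=1) weight 1/120
  (X=2, Z=1, Y=1, W=2) weight 1/120
  (X=3, Z=0, Y=1, W=0) weight 1/30
  (X=3, Z=0, Y=1, W=1) weight 1/30
  … 4 more
Group by X:
  weight(X=2) = 1/20
  weight(X=3) = 1/8
Total weight = 1/20 + 1/8 = 7/40
P(X=2 | obs) = 1/20 / 7/40 = 2/7
P(X=3 | obs) = 1/8 / 7/40 = 5/7

P(X=2) = 2/7, P(X=3) = 5/7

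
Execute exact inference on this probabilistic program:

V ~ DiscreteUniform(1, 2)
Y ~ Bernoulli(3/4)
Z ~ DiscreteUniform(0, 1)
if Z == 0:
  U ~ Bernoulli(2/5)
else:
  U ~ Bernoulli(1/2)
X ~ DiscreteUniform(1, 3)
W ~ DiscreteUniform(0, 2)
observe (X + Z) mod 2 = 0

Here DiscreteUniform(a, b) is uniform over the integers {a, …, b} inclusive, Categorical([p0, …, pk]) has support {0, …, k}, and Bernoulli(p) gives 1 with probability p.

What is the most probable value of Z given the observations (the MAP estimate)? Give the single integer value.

argmax_v P(Z = v | obs) = 1

Enumerate traces; 72 have nonzero weight after conditioning:
  (V=1, Y=0, Z=0, U=0, X=2, W=0) weight 1/240
  (V=1, Y=0, Z=0, U=0, X=2, W=1) weight 1/240
  (V=1, Y=0, Z=0, U=0, X=2, W=2) weight 1/240
  (V=1, Y=0, Z=0, U=1, X=2, W=0) weight 1/360
  (V=1, Y=0, Z=0, U=1, X=2, W=1) weight 1/360
  (V=1, Y=0, Z=0, U=1, X=2, W=2) weight 1/360
  (V=1, Y=0, Z=1, U=0, X=1, W=0) weight 1/288
  (V=1, Y=0, Z=1, U=0, X=1, W=1) weight 1/288
  … 64 more
Group by Z:
  weight(Z=0) = 1/6
  weight(Z=1) = 1/3
Total weight = 1/6 + 1/3 = 1/2
P(Z=0 | obs) = 1/6 / 1/2 = 1/3
P(Z=1 | obs) = 1/3 / 1/2 = 2/3
argmax = 1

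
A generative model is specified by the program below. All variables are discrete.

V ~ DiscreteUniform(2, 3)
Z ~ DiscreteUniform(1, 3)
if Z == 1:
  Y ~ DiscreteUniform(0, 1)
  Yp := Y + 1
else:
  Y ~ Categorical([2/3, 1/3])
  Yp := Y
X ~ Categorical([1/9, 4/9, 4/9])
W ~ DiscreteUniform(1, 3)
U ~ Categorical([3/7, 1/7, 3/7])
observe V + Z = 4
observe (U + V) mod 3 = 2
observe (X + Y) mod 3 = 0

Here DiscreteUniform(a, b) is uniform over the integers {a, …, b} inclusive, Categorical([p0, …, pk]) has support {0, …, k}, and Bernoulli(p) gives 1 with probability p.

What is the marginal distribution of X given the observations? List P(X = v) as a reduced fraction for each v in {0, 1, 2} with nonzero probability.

Enumerate traces; 12 have nonzero weight after conditioning:
  (V=2, Z=2, Y=0, X=0, W=1, U=0) weight 1/567
  (V=2, Z=2, Y=0, X=0, W=2, U=0) weight 1/567
  (V=2, Z=2, Y=0, X=0, W=3, U=0) weight 1/567
  (V=2, Z=2, Y=1, X=2, W=1, U=0) weight 2/567
  (V=2, Z=2, Y=1, X=2, W=2, U=0) weight 2/567
  (V=2, Z=2, Y=1, X=2, W=3, U=0) weight 2/567
  (V=3, Z=1, Y=0, X=0, W=1, U=2) weight 1/756
  (V=3, Z=1, Y=0, X=0, W=2, U=2) weight 1/756
  … 4 more
Group by X:
  weight(X=0) = 1/108
  weight(X=2) = 5/189
Total weight = 1/108 + 5/189 = 1/28
P(X=0 | obs) = 1/108 / 1/28 = 7/27
P(X=2 | obs) = 5/189 / 1/28 = 20/27

P(X=0) = 7/27, P(X=2) = 20/27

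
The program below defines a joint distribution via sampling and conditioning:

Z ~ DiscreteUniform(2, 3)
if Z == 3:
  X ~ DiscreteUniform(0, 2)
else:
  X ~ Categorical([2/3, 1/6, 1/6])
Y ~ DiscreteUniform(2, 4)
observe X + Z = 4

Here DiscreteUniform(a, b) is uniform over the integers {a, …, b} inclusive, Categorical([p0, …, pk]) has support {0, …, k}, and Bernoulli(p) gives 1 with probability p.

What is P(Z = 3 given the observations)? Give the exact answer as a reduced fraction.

P(Z = 3 | obs) = 2/3

Enumerate traces; 6 have nonzero weight after conditioning:
  (Z=2, X=2, Y=2) weight 1/36
  (Z=2, X=2, Y=3) weight 1/36
  (Z=2, X=2, Y=4) weight 1/36
  (Z=3, X=1, Y=2) weight 1/18
  (Z=3, X=1, Y=3) weight 1/18
  (Z=3, X=1, Y=4) weight 1/18
Group by Z:
  weight(Z=2) = 1/12
  weight(Z=3) = 1/6
Total weight = 1/12 + 1/6 = 1/4
P(Z=2 | obs) = 1/12 / 1/4 = 1/3
P(Z=3 | obs) = 1/6 / 1/4 = 2/3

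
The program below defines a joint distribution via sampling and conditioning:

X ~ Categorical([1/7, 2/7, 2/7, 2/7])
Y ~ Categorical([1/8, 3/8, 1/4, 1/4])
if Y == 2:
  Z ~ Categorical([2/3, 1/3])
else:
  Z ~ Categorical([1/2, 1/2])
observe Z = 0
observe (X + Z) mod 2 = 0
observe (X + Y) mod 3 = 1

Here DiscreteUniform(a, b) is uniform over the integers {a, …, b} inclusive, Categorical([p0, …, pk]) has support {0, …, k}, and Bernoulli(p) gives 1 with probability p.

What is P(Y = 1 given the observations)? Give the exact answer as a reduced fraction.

Enumerate traces; 2 have nonzero weight after conditioning:
  (X=0, Y=1, Z=0) weight 3/112
  (X=2, Y=2, Z=0) weight 1/21
Group by Y:
  weight(Y=1) = 3/112
  weight(Y=2) = 1/21
Total weight = 3/112 + 1/21 = 25/336
P(Y=1 | obs) = 3/112 / 25/336 = 9/25
P(Y=2 | obs) = 1/21 / 25/336 = 16/25

P(Y = 1 | obs) = 9/25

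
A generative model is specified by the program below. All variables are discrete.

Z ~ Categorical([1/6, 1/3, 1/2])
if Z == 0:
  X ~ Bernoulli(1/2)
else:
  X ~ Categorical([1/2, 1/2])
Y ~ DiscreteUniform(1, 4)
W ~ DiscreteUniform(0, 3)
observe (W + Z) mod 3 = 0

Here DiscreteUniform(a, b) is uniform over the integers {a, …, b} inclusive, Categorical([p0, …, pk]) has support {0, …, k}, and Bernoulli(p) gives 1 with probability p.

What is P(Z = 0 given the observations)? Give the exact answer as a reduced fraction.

Enumerate traces; 32 have nonzero weight after conditioning:
  (Z=0, X=0, Y=1, W=0) weight 1/192
  (Z=0, X=0, Y=1, W=3) weight 1/192
  (Z=0, X=0, Y=2, W=0) weight 1/192
  (Z=0, X=0, Y=2, W=3) weight 1/192
  (Z=0, X=0, Y=3, W=0) weight 1/192
  (Z=0, X=0, Y=3, W=3) weight 1/192
  (Z=0, X=0, Y=4, W=0) weight 1/192
  (Z=0, X=0, Y=4, W=3) weight 1/192
  (Z=1, X=0, Y=1, W=2) weight 1/96
  (Z=2, X=0, Y=1, W=1) weight 1/64
  … 22 more
Group by Z:
  weight(Z=0) = 1/12
  weight(Z=1) = 1/12
  weight(Z=2) = 1/8
Total weight = 1/12 + 1/12 + 1/8 = 7/24
P(Z=0 | obs) = 1/12 / 7/24 = 2/7
P(Z=1 | obs) = 1/12 / 7/24 = 2/7
P(Z=2 | obs) = 1/8 / 7/24 = 3/7

P(Z = 0 | obs) = 2/7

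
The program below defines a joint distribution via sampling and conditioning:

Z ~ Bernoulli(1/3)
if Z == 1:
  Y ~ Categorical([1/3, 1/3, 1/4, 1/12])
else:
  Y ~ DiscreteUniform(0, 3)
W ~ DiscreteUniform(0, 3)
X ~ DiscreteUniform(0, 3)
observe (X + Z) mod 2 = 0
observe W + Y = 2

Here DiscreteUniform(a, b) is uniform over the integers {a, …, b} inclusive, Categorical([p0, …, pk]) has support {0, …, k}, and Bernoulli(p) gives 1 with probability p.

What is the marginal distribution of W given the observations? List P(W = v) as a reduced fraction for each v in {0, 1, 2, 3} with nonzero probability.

Enumerate traces; 12 have nonzero weight after conditioning:
  (Z=0, Y=0, W=2, X=0) weight 1/96
  (Z=0, Y=0, W=2, X=2) weight 1/96
  (Z=0, Y=1, W=1, X=0) weight 1/96
  (Z=0, Y=1, W=1, X=2) weight 1/96
  (Z=0, Y=2, W=0, X=0) weight 1/96
  (Z=0, Y=2, W=0, X=2) weight 1/96
  (Z=1, Y=0, W=2, X=1) weight 1/144
  (Z=1, Y=0, W=2, X=3) weight 1/144
  … 4 more
Group by W:
  weight(W=0) = 1/32
  weight(W=1) = 5/144
  weight(W=2) = 5/144
Total weight = 1/32 + 5/144 + 5/144 = 29/288
P(W=0 | obs) = 1/32 / 29/288 = 9/29
P(W=1 | obs) = 5/144 / 29/288 = 10/29
P(W=2 | obs) = 5/144 / 29/288 = 10/29

P(W=0) = 9/29, P(W=1) = 10/29, P(W=2) = 10/29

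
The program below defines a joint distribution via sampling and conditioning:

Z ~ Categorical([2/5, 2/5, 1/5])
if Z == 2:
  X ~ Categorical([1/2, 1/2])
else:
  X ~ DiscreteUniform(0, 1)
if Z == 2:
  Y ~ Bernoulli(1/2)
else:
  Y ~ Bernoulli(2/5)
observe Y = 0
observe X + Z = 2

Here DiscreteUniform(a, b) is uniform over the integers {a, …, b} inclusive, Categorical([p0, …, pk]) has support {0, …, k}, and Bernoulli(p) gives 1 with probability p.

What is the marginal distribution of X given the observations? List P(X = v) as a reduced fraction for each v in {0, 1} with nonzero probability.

P(X=0) = 5/17, P(X=1) = 12/17

Enumerate traces; 2 have nonzero weight after conditioning:
  (Z=1, X=1, Y=0) weight 3/25
  (Z=2, X=0, Y=0) weight 1/20
Group by X:
  weight(X=0) = 1/20
  weight(X=1) = 3/25
Total weight = 1/20 + 3/25 = 17/100
P(X=0 | obs) = 1/20 / 17/100 = 5/17
P(X=1 | obs) = 3/25 / 17/100 = 12/17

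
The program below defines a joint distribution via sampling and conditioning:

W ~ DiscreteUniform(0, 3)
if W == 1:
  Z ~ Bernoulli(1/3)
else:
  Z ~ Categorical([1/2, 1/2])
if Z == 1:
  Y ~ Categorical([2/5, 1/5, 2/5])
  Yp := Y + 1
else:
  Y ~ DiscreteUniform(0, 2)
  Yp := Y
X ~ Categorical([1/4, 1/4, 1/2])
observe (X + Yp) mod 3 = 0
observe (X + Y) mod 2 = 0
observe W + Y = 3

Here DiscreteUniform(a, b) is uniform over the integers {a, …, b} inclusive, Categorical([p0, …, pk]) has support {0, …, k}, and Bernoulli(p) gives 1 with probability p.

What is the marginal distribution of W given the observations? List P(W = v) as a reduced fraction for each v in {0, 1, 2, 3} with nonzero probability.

P(W=1) = 1/6, P(W=2) = 1/8, P(W=3) = 17/24

Enumerate traces; 4 have nonzero weight after conditioning:
  (W=1, Z=1, Y=2, X=0) weight 1/120
  (W=2, Z=1, Y=1, X=1) weight 1/160
  (W=3, Z=0, Y=0, X=0) weight 1/96
  (W=3, Z=1, Y=0, X=2) weight 1/40
Group by W:
  weight(W=1) = 1/120
  weight(W=2) = 1/160
  weight(W=3) = 17/480
Total weight = 1/120 + 1/160 + 17/480 = 1/20
P(W=1 | obs) = 1/120 / 1/20 = 1/6
P(W=2 | obs) = 1/160 / 1/20 = 1/8
P(W=3 | obs) = 17/480 / 1/20 = 17/24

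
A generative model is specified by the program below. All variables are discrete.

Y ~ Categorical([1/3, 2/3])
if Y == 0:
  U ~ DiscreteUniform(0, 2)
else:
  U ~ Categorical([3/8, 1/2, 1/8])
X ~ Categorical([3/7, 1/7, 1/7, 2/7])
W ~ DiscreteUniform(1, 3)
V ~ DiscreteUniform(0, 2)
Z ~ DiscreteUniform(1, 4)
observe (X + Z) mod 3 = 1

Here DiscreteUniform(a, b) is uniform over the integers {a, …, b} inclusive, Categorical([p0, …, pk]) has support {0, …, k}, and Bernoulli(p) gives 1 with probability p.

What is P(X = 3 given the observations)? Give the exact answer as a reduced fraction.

Enumerate traces; 324 have nonzero weight after conditioning:
  (Y=0, U=0, X=0, W=1, V=0, Z=1) weight 1/756
  (Y=0, U=0, X=0, W=1, V=0, Z=4) weight 1/756
  (Y=0, U=0, X=0, W=1, V=1, Z=1) weight 1/756
  (Y=0, U=0, X=0, W=1, V=1, Z=4) weight 1/756
  (Y=0, U=0, X=0, W=1, V=2, Z=1) weight 1/756
  (Y=0, U=0, X=0, W=1, V=2, Z=4) weight 1/756
  (Y=0, U=0, X=0, W=2, V=0, Z=1) weight 1/756
  (Y=0, U=0, X=0, W=2, V=0, Z=4) weight 1/756
  (Y=0, U=0, X=1, W=1, V=0, Z=3) weight 1/2268
  (Y=0, U=0, X=2, W=1, V=0, Z=2) weight 1/2268
  … 314 more
Group by X:
  weight(X=0) = 3/14
  weight(X=1) = 1/28
  weight(X=2) = 1/28
  weight(X=3) = 1/7
Total weight = 3/14 + 1/28 + 1/28 + 1/7 = 3/7
P(X=0 | obs) = 3/14 / 3/7 = 1/2
P(X=1 | obs) = 1/28 / 3/7 = 1/12
P(X=2 | obs) = 1/28 / 3/7 = 1/12
P(X=3 | obs) = 1/7 / 3/7 = 1/3

P(X = 3 | obs) = 1/3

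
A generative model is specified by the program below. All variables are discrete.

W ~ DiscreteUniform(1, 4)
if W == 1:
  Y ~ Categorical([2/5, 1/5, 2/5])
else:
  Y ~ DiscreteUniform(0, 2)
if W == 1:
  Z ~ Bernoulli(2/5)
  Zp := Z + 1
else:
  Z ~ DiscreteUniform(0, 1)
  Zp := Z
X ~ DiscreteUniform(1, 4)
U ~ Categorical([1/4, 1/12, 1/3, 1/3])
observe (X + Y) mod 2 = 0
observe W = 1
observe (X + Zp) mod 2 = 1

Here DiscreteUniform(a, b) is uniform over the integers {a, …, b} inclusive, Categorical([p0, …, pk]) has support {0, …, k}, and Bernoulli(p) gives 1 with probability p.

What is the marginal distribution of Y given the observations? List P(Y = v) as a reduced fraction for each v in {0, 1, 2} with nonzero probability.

P(Y=0) = 3/7, P(Y=1) = 1/7, P(Y=2) = 3/7

Enumerate traces; 24 have nonzero weight after conditioning:
  (W=1, Y=0, Z=0, X=2, U=0) weight 3/800
  (W=1, Y=0, Z=0, X=2, U=1) weight 1/800
  (W=1, Y=0, Z=0, X=2, U=2) weight 1/200
  (W=1, Y=0, Z=0, X=2, U=3) weight 1/200
  (W=1, Y=0, Z=0, X=4, U=0) weight 3/800
  (W=1, Y=0, Z=0, X=4, U=1) weight 1/800
  (W=1, Y=0, Z=0, X=4, U=2) weight 1/200
  (W=1, Y=0, Z=0, X=4, U=3) weight 1/200
  (W=1, Y=1, Z=1, X=1, U=0) weight 1/800
  (W=1, Y=2, Z=0, X=2, U=0) weight 3/800
  … 14 more
Group by Y:
  weight(Y=0) = 3/100
  weight(Y=1) = 1/100
  weight(Y=2) = 3/100
Total weight = 3/100 + 1/100 + 3/100 = 7/100
P(Y=0 | obs) = 3/100 / 7/100 = 3/7
P(Y=1 | obs) = 1/100 / 7/100 = 1/7
P(Y=2 | obs) = 3/100 / 7/100 = 3/7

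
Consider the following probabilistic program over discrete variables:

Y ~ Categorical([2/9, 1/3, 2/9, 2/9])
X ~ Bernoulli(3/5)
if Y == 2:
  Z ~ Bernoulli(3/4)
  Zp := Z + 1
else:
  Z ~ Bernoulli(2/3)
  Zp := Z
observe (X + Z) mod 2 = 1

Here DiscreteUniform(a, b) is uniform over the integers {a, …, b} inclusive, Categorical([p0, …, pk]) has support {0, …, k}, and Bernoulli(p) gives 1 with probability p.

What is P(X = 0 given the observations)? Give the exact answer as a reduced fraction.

Enumerate traces; 8 have nonzero weight after conditioning:
  (Y=0, X=0, Z=1) weight 8/135
  (Y=0, X=1, Z=0) weight 2/45
  (Y=1, X=0, Z=1) weight 4/45
  (Y=1, X=1, Z=0) weight 1/15
  (Y=2, X=0, Z=1) weight 1/15
  (Y=2, X=1, Z=0) weight 1/30
  (Y=3, X=0, Z=1) weight 8/135
  (Y=3, X=1, Z=0) weight 2/45
Group by X:
  weight(X=0) = 37/135
  weight(X=1) = 17/90
Total weight = 37/135 + 17/90 = 25/54
P(X=0 | obs) = 37/135 / 25/54 = 74/125
P(X=1 | obs) = 17/90 / 25/54 = 51/125

P(X = 0 | obs) = 74/125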